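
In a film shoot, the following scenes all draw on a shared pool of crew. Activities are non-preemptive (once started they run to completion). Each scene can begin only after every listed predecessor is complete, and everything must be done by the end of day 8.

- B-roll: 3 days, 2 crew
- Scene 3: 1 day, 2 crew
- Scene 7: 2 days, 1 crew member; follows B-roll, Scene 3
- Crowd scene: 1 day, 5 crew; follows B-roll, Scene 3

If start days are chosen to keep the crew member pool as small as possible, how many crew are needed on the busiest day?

5

Early-start (B-roll@1, Scene 3@1, Scene 7@4, Crowd scene@4) gives peak 6: d1:4  d2:2  d3:2  d4:6  d5:1  d6:0  d7:0  d8:0.
Shift Crowd scene→6.
Schedule B-roll@1, Scene 3@1, Scene 7@4, Crowd scene@6: d1:4  d2:2  d3:2  d4:1  d5:1  d6:5  d7:0  d8:0 — peak 5.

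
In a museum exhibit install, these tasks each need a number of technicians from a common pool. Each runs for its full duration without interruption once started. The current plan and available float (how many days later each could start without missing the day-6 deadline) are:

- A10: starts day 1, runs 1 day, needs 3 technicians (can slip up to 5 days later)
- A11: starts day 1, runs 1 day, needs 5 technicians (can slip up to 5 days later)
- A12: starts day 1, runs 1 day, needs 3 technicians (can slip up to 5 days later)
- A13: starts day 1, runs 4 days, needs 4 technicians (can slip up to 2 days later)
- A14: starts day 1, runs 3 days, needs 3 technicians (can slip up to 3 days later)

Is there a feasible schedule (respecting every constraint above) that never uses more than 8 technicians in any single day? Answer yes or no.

Schedule A10@1, A11@2, A12@1, A13@3, A14@3: d1:6  d2:5  d3:7  d4:7  d5:7  d6:4 — peak 7 ≤ 8.

yes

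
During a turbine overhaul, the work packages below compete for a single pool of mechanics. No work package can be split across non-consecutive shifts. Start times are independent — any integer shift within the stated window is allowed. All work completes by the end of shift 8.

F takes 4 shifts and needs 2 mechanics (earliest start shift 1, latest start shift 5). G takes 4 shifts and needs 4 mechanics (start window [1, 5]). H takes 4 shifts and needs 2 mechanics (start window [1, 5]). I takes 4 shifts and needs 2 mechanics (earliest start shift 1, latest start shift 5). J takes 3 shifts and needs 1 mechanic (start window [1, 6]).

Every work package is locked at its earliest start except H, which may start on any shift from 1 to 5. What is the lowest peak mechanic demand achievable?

9

H@1: s1:11  s2:11  s3:11  s4:10  s5:0  s6:0  s7:0  s8:0 → peak 11
H@2: s1:9  s2:11  s3:11  s4:10  s5:2  s6:0  s7:0  s8:0 → peak 11
H@3: s1:9  s2:9  s3:11  s4:10  s5:2  s6:2  s7:0  s8:0 → peak 11
H@4: s1:9  s2:9  s3:9  s4:10  s5:2  s6:2  s7:2  s8:0 → peak 10
H@5: s1:9  s2:9  s3:9  s4:8  s5:2  s6:2  s7:2  s8:2 → peak 9
Best is H@5, peak 9.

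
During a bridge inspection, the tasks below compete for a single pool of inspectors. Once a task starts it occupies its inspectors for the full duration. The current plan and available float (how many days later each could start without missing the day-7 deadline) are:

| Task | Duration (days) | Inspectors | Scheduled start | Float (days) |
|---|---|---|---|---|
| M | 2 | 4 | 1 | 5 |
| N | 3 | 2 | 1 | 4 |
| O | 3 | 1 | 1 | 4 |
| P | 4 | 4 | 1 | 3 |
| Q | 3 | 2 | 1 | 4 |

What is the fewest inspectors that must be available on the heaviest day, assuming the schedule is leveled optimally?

7

Early-start (M@1, N@1, O@1, P@1, Q@1) gives peak 13: d1:13  d2:13  d3:9  d4:4  d5:0  d6:0  d7:0.
Shift P→3, Q→4.
Schedule M@1, N@1, O@1, P@3, Q@4: d1:7  d2:7  d3:7  d4:6  d5:6  d6:6  d7:0 — peak 7.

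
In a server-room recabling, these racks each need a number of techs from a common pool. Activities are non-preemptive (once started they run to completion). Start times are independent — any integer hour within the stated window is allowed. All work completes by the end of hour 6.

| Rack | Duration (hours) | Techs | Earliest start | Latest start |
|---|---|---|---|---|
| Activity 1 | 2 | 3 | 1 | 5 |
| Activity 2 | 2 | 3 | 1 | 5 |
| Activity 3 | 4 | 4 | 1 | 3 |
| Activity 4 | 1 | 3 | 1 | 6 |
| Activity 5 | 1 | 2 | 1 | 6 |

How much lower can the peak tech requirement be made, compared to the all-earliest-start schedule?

Early-start peak: h1:15  h2:10  h3:4  h4:4  h5:0  h6:0 ⇒ 15.
Leveled (Activity 1@1, Activity 2@1, Activity 3@3, Activity 4@3, Activity 5@4): h1:6  h2:6  h3:7  h4:6  h5:4  h6:4 ⇒ 7.
Reduction 15 − 7 = 8.

8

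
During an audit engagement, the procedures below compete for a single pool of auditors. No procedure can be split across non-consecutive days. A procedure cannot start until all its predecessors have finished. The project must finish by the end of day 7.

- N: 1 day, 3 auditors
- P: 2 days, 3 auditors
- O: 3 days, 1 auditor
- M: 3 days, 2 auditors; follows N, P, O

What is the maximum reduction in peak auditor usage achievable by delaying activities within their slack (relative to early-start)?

3

Early-start peak: d1:7  d2:4  d3:1  d4:2  d5:2  d6:2  d7:0 ⇒ 7.
Leveled (N@1, P@2, O@1, M@4): d1:4  d2:4  d3:4  d4:2  d5:2  d6:2  d7:0 ⇒ 4.
Reduction 7 − 4 = 3.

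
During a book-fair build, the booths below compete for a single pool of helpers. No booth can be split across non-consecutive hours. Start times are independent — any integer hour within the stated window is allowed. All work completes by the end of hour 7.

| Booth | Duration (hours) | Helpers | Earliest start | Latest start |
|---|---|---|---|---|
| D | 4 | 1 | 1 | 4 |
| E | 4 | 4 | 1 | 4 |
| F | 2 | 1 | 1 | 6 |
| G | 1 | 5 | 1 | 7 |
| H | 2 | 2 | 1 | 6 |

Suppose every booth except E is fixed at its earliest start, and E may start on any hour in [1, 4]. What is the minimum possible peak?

E@1: h1:13  h2:8  h3:5  h4:5  h5:0  h6:0  h7:0 → peak 13
E@2: h1:9  h2:8  h3:5  h4:5  h5:4  h6:0  h7:0 → peak 9
E@3: h1:9  h2:4  h3:5  h4:5  h5:4  h6:4  h7:0 → peak 9
E@4: h1:9  h2:4  h3:1  h4:5  h5:4  h6:4  h7:4 → peak 9
Best is E@2, peak 9.

9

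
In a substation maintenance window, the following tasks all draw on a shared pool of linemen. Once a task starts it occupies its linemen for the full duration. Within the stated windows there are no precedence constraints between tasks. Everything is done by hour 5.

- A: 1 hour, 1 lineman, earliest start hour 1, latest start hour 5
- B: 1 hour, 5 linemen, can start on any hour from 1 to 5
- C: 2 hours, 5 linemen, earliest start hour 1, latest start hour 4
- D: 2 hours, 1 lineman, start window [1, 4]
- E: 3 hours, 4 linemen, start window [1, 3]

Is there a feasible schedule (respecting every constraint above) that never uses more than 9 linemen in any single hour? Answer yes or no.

Schedule A@1, B@1, C@2, D@1, E@3: h1:7  h2:6  h3:9  h4:4  h5:4 — peak 9 ≤ 9.

yes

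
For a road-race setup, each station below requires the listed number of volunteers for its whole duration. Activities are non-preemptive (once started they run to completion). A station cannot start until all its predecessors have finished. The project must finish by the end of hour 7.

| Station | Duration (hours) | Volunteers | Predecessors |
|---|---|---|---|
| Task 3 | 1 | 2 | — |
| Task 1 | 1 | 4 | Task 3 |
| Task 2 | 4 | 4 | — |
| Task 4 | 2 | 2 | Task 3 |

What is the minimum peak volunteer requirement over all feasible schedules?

Early-start (Task 3@1, Task 1@2, Task 2@1, Task 4@2) gives peak 10: h1:6  h2:10  h3:6  h4:4  h5:0  h6:0  h7:0.
Shift Task 2→3.
Schedule Task 3@1, Task 1@2, Task 2@3, Task 4@2: h1:2  h2:6  h3:6  h4:4  h5:4  h6:4  h7:0 — peak 6.

6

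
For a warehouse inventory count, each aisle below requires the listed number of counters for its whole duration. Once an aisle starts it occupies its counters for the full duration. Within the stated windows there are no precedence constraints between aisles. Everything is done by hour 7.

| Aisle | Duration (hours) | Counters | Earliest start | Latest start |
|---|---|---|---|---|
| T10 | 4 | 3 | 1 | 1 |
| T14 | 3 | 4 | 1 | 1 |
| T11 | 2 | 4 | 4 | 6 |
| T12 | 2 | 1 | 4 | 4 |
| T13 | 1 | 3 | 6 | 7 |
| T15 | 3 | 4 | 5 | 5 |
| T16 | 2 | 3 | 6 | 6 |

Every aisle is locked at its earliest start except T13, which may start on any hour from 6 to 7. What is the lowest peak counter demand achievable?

10

T13@6: h1:7  h2:7  h3:7  h4:8  h5:9  h6:10  h7:7 → peak 10
T13@7: h1:7  h2:7  h3:7  h4:8  h5:9  h6:7  h7:10 → peak 10
Best is T13@6, peak 10.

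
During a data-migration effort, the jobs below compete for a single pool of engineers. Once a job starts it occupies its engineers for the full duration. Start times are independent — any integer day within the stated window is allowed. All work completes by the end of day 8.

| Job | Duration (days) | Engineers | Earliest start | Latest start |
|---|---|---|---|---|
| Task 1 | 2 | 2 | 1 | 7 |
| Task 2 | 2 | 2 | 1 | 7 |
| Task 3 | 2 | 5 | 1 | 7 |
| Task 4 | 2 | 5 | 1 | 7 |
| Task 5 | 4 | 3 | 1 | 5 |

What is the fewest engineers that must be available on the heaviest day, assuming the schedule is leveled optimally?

5

Early-start (Task 1@1, Task 2@1, Task 3@1, Task 4@1, Task 5@1) gives peak 17: d1:17  d2:17  d3:3  d4:3  d5:0  d6:0  d7:0  d8:0.
Shift Task 2→3, Task 3→5, Task 4→7.
Schedule Task 1@1, Task 2@3, Task 3@5, Task 4@7, Task 5@1: d1:5  d2:5  d3:5  d4:5  d5:5  d6:5  d7:5  d8:5 — peak 5.
Total engineer-days = 40 over 8 days ⇒ peak ≥ ⌈40/8⌉ = 5, so 5 is optimal.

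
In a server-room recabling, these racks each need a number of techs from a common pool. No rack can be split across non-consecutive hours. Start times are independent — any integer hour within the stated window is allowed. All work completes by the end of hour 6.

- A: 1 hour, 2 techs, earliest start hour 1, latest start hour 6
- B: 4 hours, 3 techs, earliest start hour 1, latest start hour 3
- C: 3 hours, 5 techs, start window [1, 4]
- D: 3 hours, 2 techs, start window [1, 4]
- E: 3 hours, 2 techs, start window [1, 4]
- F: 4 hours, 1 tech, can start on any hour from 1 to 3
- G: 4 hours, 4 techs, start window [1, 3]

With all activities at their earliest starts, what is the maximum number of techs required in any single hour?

19

Early-start schedule: A@1, B@1, C@1, D@1, E@1, F@1, G@1.
Load per hour: hour 1: 19, hour 2: 17, hour 3: 17, hour 4: 8, hour 5: 0, hour 6: 0.
Peak is 19.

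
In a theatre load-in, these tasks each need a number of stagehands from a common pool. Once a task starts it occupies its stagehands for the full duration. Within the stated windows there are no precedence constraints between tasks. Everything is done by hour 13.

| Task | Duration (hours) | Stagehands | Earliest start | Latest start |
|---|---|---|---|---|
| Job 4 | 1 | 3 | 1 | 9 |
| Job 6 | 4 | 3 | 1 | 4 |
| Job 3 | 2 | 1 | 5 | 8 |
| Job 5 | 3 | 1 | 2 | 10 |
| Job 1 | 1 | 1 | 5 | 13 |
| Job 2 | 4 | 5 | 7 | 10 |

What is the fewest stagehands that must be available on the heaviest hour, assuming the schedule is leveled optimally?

Early-start (Job 4@1, Job 6@1, Job 3@5, Job 5@2, Job 1@5, Job 2@7) gives peak 6: h1:6  h2:4  h3:4  h4:4  h5:2  h6:1  h7:5  h8:5  h9:5  h10:5  h11:0  h12:0  h13:0.
Shift Job 6→2.
Schedule Job 4@1, Job 6@2, Job 3@5, Job 5@2, Job 1@5, Job 2@7: h1:3  h2:4  h3:4  h4:4  h5:5  h6:1  h7:5  h8:5  h9:5  h10:5  h11:0  h12:0  h13:0 — peak 5.

5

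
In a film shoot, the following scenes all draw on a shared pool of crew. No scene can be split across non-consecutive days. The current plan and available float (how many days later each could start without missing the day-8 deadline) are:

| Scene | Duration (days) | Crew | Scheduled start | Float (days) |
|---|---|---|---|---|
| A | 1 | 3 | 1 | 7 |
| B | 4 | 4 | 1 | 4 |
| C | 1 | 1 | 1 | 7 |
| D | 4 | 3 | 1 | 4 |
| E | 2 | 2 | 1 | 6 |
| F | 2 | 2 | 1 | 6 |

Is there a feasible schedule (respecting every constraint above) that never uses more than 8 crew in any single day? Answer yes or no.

Schedule A@1, B@5, C@2, D@1, E@2, F@4: d1:6  d2:6  d3:5  d4:5  d5:6  d6:4  d7:4  d8:4 — peak 6 ≤ 8.

yes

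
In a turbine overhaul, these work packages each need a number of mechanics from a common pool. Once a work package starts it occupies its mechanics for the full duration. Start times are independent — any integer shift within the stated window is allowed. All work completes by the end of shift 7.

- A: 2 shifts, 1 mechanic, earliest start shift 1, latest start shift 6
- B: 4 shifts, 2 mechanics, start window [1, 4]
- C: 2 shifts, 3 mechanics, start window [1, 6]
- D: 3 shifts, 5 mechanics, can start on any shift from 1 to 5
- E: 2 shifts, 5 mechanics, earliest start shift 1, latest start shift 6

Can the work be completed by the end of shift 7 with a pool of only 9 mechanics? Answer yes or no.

yes

Schedule A@1, B@1, C@1, D@3, E@6: s1:6  s2:6  s3:7  s4:7  s5:5  s6:5  s7:5 — peak 7 ≤ 9.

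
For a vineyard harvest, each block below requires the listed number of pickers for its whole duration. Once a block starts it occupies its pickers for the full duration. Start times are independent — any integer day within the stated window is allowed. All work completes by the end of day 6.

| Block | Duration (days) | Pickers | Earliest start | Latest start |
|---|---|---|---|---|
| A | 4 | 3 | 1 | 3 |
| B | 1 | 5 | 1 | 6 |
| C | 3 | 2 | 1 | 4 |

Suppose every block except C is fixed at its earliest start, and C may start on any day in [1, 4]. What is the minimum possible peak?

C@1: d1:10  d2:5  d3:5  d4:3  d5:0  d6:0 → peak 10
C@2: d1:8  d2:5  d3:5  d4:5  d5:0  d6:0 → peak 8
C@3: d1:8  d2:3  d3:5  d4:5  d5:2  d6:0 → peak 8
C@4: d1:8  d2:3  d3:3  d4:5  d5:2  d6:2 → peak 8
Best is C@2, peak 8.

8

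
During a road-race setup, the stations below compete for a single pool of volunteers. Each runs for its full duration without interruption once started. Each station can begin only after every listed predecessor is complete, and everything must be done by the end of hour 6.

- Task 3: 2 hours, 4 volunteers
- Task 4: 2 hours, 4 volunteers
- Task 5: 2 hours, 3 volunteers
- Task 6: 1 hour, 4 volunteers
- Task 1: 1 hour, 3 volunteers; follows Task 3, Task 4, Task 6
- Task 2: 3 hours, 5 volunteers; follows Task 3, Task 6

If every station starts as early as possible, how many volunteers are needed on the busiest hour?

15

Early-start schedule: Task 3@1, Task 4@1, Task 5@1, Task 6@1, Task 1@3, Task 2@3.
Load per hour: hour 1: 15, hour 2: 11, hour 3: 8, hour 4: 5, hour 5: 5, hour 6: 0.
Peak is 15.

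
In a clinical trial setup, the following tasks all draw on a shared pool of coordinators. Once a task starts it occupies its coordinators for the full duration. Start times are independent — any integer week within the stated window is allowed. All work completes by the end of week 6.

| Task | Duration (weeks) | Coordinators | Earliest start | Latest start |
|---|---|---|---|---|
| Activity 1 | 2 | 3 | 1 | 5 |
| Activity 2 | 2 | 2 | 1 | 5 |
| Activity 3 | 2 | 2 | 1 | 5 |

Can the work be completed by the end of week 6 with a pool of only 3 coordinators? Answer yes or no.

yes

Schedule Activity 1@1, Activity 2@3, Activity 3@5: w1:3  w2:3  w3:2  w4:2  w5:2  w6:2 — peak 3 ≤ 3.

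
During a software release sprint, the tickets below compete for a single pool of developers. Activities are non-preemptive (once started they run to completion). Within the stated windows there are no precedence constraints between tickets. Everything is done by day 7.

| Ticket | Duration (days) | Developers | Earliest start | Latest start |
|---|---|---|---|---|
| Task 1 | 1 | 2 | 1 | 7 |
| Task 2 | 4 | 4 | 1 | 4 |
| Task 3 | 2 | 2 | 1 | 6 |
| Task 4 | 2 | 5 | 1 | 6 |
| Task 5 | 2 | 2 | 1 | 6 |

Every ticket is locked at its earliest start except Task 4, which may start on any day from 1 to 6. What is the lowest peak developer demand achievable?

10

Task 4@1: d1:15  d2:13  d3:4  d4:4  d5:0  d6:0  d7:0 → peak 15
Task 4@2: d1:10  d2:13  d3:9  d4:4  d5:0  d6:0  d7:0 → peak 13
Task 4@3: d1:10  d2:8  d3:9  d4:9  d5:0  d6:0  d7:0 → peak 10
Task 4@4: d1:10  d2:8  d3:4  d4:9  d5:5  d6:0  d7:0 → peak 10
Task 4@5: d1:10  d2:8  d3:4  d4:4  d5:5  d6:5  d7:0 → peak 10
Task 4@6: d1:10  d2:8  d3:4  d4:4  d5:0  d6:5  d7:5 → peak 10
Best is Task 4@3, peak 10.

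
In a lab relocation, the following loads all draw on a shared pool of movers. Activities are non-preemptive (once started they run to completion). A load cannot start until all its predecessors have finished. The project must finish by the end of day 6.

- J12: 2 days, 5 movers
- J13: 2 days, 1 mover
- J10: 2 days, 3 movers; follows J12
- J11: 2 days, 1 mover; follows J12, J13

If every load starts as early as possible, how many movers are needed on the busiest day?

6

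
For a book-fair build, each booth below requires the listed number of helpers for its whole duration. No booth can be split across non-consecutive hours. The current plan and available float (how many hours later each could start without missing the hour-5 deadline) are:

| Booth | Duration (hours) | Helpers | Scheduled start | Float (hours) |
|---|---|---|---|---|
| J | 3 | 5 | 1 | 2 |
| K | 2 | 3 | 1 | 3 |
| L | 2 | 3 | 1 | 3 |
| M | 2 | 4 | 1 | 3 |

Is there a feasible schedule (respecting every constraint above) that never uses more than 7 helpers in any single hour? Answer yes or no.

no

The minimum achievable peak is 8; 7 < 8, so no feasible schedule stays within the cap.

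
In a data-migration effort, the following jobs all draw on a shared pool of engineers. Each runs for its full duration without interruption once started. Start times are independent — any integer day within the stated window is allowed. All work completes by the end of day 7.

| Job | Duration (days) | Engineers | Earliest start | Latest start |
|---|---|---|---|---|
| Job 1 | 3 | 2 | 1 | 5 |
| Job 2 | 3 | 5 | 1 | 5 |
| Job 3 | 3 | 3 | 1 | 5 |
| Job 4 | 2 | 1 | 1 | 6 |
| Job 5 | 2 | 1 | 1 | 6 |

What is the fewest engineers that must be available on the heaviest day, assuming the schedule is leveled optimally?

Early-start (Job 1@1, Job 2@1, Job 3@1, Job 4@1, Job 5@1) gives peak 12: d1:12  d2:12  d3:10  d4:0  d5:0  d6:0  d7:0.
Shift Job 2→4, Job 5→3.
Schedule Job 1@1, Job 2@4, Job 3@1, Job 4@1, Job 5@3: d1:6  d2:6  d3:6  d4:6  d5:5  d6:5  d7:0 — peak 6.

6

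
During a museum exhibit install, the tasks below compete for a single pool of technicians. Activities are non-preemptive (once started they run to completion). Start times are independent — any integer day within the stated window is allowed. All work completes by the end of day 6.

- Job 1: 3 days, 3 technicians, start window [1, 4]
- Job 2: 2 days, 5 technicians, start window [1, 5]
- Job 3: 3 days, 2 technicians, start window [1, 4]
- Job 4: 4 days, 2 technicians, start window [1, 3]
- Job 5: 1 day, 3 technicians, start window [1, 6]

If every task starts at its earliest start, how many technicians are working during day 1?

15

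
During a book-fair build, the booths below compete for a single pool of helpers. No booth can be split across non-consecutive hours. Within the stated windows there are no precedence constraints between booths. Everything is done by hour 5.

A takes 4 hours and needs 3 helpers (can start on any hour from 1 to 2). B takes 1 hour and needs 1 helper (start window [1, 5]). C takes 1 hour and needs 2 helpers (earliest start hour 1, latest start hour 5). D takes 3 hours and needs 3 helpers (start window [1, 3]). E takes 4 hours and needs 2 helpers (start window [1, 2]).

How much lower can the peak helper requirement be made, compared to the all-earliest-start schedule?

Early-start peak: h1:11  h2:8  h3:8  h4:5  h5:0 ⇒ 11.
Leveled (A@1, B@1, C@1, D@2, E@1): h1:8  h2:8  h3:8  h4:8  h5:0 ⇒ 8.
Reduction 11 − 8 = 3.

3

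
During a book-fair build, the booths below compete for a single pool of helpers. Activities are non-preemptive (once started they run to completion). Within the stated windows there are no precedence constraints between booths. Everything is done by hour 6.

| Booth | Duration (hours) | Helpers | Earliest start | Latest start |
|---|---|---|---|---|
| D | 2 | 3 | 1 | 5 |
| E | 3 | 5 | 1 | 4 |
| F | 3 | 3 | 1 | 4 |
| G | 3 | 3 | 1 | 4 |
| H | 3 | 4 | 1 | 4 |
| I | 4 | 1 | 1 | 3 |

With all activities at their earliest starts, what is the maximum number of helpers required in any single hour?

19

Early-start schedule: D@1, E@1, F@1, G@1, H@1, I@1.
Load per hour: hour 1: 19, hour 2: 19, hour 3: 16, hour 4: 1, hour 5: 0, hour 6: 0.
Peak is 19.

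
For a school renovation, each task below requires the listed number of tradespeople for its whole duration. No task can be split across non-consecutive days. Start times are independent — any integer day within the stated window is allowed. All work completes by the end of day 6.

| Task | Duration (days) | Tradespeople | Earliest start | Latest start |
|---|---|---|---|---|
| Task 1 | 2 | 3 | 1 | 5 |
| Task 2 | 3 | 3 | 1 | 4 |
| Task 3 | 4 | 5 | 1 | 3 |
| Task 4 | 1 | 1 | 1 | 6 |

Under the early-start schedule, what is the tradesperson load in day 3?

At early start, day 3 has: Task 2, Task 3.
Demand: 3 + 5 = 8.

8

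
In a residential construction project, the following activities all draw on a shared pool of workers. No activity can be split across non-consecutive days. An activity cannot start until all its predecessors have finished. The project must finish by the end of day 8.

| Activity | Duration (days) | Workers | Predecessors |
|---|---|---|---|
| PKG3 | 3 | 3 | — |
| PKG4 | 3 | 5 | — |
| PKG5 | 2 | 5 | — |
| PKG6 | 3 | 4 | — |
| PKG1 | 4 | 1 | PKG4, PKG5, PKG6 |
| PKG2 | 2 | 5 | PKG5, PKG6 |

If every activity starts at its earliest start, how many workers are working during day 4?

At early start, day 4 has: PKG1, PKG2.
Demand: 1 + 5 = 6.

6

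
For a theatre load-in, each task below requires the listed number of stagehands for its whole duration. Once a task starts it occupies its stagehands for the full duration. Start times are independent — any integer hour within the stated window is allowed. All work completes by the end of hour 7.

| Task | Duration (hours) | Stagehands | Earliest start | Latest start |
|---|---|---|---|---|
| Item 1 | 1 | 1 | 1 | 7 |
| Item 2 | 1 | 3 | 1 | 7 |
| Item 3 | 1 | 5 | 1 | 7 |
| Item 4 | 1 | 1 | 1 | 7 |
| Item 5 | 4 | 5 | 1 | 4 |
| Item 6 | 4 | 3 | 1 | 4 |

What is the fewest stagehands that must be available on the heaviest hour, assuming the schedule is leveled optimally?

8

Early-start (Item 1@1, Item 2@1, Item 3@1, Item 4@1, Item 5@1, Item 6@1) gives peak 18: h1:18  h2:8  h3:8  h4:8  h5:0  h6:0  h7:0.
Shift Item 3→2, Item 5→3.
Schedule Item 1@1, Item 2@1, Item 3@2, Item 4@1, Item 5@3, Item 6@1: h1:8  h2:8  h3:8  h4:8  h5:5  h6:5  h7:0 — peak 8.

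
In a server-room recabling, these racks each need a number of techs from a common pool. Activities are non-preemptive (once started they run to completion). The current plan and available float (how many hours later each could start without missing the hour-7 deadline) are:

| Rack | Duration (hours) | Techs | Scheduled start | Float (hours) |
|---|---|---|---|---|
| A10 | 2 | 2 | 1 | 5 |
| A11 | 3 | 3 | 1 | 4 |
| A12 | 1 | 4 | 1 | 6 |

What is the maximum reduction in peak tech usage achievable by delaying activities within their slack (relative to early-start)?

5

Early-start peak: h1:9  h2:5  h3:3  h4:0  h5:0  h6:0  h7:0 ⇒ 9.
Leveled (A10@1, A11@3, A12@6): h1:2  h2:2  h3:3  h4:3  h5:3  h6:4  h7:0 ⇒ 4.
Reduction 9 − 4 = 5.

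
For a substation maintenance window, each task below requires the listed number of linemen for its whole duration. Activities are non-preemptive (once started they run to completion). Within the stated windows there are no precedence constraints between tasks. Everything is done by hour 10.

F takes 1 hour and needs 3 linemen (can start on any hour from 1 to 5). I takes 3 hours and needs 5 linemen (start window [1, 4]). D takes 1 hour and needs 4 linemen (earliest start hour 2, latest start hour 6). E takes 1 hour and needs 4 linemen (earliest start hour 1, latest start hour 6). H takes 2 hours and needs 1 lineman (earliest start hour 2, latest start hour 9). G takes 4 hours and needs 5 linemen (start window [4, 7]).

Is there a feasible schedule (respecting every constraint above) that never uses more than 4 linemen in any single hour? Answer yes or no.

no

Total lineman-hours = 48; over 10 hours the average is 48/10 > 4, so some hour must exceed 4.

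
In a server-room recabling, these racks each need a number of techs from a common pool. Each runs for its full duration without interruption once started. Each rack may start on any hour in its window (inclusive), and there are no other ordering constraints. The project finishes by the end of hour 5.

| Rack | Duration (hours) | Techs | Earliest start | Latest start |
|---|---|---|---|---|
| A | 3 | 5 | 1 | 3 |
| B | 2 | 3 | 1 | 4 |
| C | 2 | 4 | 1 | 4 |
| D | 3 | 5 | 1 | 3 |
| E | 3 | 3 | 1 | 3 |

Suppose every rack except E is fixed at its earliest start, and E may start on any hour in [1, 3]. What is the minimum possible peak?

17

E@1: h1:20  h2:20  h3:13  h4:0  h5:0 → peak 20
E@2: h1:17  h2:20  h3:13  h4:3  h5:0 → peak 20
E@3: h1:17  h2:17  h3:13  h4:3  h5:3 → peak 17
Best is E@3, peak 17.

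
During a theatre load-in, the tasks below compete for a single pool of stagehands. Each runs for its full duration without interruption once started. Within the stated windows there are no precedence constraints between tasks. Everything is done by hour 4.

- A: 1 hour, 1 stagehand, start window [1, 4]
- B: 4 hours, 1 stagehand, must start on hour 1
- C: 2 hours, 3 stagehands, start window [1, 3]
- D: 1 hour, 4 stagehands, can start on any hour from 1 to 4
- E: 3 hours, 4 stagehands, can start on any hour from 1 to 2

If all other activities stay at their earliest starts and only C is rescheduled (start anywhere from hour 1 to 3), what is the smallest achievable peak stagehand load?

C@1: h1:13  h2:8  h3:5  h4:1 → peak 13
C@2: h1:10  h2:8  h3:8  h4:1 → peak 10
C@3: h1:10  h2:5  h3:8  h4:4 → peak 10
Best is C@2, peak 10.

10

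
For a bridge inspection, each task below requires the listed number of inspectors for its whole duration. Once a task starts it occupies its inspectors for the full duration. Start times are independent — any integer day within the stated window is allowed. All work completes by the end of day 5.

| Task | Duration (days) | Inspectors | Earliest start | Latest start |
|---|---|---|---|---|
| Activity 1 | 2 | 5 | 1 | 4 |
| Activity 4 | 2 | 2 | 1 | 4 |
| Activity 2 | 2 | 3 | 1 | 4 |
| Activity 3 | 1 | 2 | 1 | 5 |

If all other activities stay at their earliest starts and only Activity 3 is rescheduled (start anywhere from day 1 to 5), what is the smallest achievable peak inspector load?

Activity 3@1: d1:12  d2:10  d3:0  d4:0  d5:0 → peak 12
Activity 3@2: d1:10  d2:12  d3:0  d4:0  d5:0 → peak 12
Activity 3@3: d1:10  d2:10  d3:2  d4:0  d5:0 → peak 10
Activity 3@4: d1:10  d2:10  d3:0  d4:2  d5:0 → peak 10
Activity 3@5: d1:10  d2:10  d3:0  d4:0  d5:2 → peak 10
Best is Activity 3@3, peak 10.

10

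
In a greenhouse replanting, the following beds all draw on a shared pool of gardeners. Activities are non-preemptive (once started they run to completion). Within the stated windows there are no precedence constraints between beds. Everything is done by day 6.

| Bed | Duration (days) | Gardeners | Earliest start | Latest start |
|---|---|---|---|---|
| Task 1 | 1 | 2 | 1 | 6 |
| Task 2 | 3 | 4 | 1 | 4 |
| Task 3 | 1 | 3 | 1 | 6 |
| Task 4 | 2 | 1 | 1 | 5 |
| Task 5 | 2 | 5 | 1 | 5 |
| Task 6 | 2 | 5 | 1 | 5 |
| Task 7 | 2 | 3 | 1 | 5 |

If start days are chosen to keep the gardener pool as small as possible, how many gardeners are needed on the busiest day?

9

Early-start (Task 1@1, Task 2@1, Task 3@1, Task 4@1, Task 5@1, Task 6@1, Task 7@1) gives peak 23: d1:23  d2:18  d3:4  d4:0  d5:0  d6:0.
Shift Task 4→4, Task 5→2, Task 6→4, Task 7→4.
Schedule Task 1@1, Task 2@1, Task 3@1, Task 4@4, Task 5@2, Task 6@4, Task 7@4: d1:9  d2:9  d3:9  d4:9  d5:9  d6:0 — peak 9.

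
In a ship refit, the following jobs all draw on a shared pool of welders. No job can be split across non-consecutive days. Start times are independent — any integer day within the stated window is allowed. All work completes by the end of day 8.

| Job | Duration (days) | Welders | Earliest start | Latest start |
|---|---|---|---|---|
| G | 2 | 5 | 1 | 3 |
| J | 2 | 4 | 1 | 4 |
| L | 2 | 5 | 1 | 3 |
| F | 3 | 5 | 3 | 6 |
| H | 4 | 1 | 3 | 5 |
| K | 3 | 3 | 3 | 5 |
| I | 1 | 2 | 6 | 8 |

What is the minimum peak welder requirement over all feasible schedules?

Early-start (G@1, J@1, L@1, F@3, H@3, K@3, I@6) gives peak 14: d1:14  d2:14  d3:9  d4:9  d5:9  d6:3  d7:0  d8:0.
Shift L→3, F→5.
Schedule G@1, J@1, L@3, F@5, H@3, K@3, I@6: d1:9  d2:9  d3:9  d4:9  d5:9  d6:8  d7:5  d8:0 — peak 9.

9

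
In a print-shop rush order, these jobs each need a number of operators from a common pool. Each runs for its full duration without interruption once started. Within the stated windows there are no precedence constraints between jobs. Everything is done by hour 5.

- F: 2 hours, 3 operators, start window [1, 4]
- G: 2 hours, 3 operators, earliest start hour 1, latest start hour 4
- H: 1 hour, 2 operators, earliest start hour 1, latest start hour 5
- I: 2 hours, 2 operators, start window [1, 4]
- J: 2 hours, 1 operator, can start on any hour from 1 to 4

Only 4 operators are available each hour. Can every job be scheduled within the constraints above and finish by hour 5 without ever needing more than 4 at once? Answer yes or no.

no

The minimum achievable peak is 5; 4 < 5, so no feasible schedule stays within the cap.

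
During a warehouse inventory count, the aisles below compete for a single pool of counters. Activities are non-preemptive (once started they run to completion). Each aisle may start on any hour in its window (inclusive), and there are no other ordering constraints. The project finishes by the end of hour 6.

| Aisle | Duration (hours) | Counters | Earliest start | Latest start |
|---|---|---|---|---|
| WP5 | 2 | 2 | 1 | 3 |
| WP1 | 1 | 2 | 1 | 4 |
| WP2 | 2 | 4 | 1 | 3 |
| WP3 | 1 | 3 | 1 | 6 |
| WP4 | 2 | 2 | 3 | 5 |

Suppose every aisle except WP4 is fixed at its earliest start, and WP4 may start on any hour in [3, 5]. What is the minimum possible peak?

11

WP4@3: h1:11  h2:6  h3:2  h4:2  h5:0  h6:0 → peak 11
WP4@4: h1:11  h2:6  h3:0  h4:2  h5:2  h6:0 → peak 11
WP4@5: h1:11  h2:6  h3:0  h4:0  h5:2  h6:2 → peak 11
Best is WP4@3, peak 11.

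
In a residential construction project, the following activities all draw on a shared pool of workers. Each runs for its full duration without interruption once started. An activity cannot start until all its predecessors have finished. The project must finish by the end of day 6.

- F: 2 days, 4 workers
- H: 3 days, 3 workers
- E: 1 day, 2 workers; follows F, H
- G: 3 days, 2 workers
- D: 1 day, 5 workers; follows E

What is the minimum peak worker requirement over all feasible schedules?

7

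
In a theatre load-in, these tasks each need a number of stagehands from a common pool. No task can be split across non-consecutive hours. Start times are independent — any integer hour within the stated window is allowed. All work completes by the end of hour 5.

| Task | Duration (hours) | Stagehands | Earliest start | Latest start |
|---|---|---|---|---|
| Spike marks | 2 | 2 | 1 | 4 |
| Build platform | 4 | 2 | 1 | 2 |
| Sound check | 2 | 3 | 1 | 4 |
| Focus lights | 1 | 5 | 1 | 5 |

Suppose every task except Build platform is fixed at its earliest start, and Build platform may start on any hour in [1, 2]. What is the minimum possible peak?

10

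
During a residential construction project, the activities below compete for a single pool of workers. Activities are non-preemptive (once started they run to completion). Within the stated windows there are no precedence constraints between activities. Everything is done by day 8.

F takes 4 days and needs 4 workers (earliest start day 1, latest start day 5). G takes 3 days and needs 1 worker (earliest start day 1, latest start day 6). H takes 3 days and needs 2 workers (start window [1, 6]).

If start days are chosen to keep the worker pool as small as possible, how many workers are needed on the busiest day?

Early-start (F@1, G@1, H@1) gives peak 7: d1:7  d2:7  d3:7  d4:4  d5:0  d6:0  d7:0  d8:0.
Shift G→5, H→5.
Schedule F@1, G@5, H@5: d1:4  d2:4  d3:4  d4:4  d5:3  d6:3  d7:3  d8:0 — peak 4.
Total worker-days = 25 over 8 days ⇒ peak ≥ ⌈25/8⌉ = 4, so 4 is optimal.

4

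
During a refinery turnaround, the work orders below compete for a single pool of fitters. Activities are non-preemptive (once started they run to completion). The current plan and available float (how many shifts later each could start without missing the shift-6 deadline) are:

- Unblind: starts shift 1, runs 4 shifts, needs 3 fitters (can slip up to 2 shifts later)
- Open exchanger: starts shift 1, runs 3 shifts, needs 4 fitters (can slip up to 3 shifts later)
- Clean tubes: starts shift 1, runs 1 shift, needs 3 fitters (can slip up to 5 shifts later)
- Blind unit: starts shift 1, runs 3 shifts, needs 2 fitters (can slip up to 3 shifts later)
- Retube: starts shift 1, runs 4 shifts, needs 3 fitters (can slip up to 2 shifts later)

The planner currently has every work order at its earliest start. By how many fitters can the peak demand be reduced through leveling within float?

5

Early-start peak: s1:15  s2:12  s3:12  s4:6  s5:0  s6:0 ⇒ 15.
Leveled (Unblind@1, Open exchanger@1, Clean tubes@1, Blind unit@4, Retube@2): s1:10  s2:10  s3:10  s4:8  s5:5  s6:2 ⇒ 10.
Reduction 15 − 10 = 5.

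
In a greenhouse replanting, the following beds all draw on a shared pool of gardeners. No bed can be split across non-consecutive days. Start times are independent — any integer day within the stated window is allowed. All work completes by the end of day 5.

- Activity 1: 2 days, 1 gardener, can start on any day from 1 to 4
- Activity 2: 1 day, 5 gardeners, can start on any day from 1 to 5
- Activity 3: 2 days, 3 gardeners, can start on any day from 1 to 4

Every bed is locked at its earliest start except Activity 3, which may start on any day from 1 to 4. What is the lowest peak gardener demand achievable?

6

Activity 3@1: d1:9  d2:4  d3:0  d4:0  d5:0 → peak 9
Activity 3@2: d1:6  d2:4  d3:3  d4:0  d5:0 → peak 6
Activity 3@3: d1:6  d2:1  d3:3  d4:3  d5:0 → peak 6
Activity 3@4: d1:6  d2:1  d3:0  d4:3  d5:3 → peak 6
Best is Activity 3@2, peak 6.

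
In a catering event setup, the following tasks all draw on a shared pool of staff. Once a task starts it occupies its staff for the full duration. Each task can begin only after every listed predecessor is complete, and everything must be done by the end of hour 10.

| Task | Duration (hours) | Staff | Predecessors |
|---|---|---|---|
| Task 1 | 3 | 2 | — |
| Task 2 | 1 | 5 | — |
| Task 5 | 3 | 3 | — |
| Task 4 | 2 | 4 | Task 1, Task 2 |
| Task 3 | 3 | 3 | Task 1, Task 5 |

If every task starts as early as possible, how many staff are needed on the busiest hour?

Early-start schedule: Task 1@1, Task 2@1, Task 5@1, Task 4@4, Task 3@4.
Load per hour: hour 1: 10, hour 2: 5, hour 3: 5, hour 4: 7, hour 5: 7, hour 6: 3, hour 7: 0, hour 8: 0, hour 9: 0, hour 10: 0.
Peak is 10.

10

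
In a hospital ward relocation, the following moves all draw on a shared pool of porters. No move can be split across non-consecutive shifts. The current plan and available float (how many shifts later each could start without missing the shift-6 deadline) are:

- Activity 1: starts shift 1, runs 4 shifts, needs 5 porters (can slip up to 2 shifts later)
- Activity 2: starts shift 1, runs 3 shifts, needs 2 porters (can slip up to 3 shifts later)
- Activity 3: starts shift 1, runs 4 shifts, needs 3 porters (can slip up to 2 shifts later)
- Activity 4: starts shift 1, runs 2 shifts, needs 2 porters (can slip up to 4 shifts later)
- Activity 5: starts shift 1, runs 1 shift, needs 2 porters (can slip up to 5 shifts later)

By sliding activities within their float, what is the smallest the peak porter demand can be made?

Early-start (Activity 1@1, Activity 2@1, Activity 3@1, Activity 4@1, Activity 5@1) gives peak 14: s1:14  s2:12  s3:10  s4:8  s5:0  s6:0.
Shift Activity 4→4, Activity 5→5.
Schedule Activity 1@1, Activity 2@1, Activity 3@1, Activity 4@4, Activity 5@5: s1:10  s2:10  s3:10  s4:10  s5:4  s6:0 — peak 10.

10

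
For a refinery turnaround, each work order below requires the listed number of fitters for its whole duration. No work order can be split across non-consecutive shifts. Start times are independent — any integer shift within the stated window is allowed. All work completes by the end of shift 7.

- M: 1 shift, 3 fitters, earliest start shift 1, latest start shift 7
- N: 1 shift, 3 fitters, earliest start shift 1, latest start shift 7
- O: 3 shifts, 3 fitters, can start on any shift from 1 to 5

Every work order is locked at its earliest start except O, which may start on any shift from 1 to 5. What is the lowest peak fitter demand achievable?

O@1: s1:9  s2:3  s3:3  s4:0  s5:0  s6:0  s7:0 → peak 9
O@2: s1:6  s2:3  s3:3  s4:3  s5:0  s6:0  s7:0 → peak 6
O@3: s1:6  s2:0  s3:3  s4:3  s5:3  s6:0  s7:0 → peak 6
O@4: s1:6  s2:0  s3:0  s4:3  s5:3  s6:3  s7:0 → peak 6
O@5: s1:6  s2:0  s3:0  s4:0  s5:3  s6:3  s7:3 → peak 6
Best is O@2, peak 6.

6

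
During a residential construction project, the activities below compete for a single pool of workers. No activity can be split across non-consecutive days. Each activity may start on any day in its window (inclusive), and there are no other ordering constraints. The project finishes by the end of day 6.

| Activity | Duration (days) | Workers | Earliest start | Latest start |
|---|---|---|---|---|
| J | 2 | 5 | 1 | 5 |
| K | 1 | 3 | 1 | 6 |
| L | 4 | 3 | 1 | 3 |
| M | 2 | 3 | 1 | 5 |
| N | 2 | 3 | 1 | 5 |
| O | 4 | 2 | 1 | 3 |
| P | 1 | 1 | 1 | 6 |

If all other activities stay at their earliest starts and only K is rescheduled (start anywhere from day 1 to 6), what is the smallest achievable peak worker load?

K@1: d1:20  d2:16  d3:5  d4:5  d5:0  d6:0 → peak 20
K@2: d1:17  d2:19  d3:5  d4:5  d5:0  d6:0 → peak 19
K@3: d1:17  d2:16  d3:8  d4:5  d5:0  d6:0 → peak 17
K@4: d1:17  d2:16  d3:5  d4:8  d5:0  d6:0 → peak 17
K@5: d1:17  d2:16  d3:5  d4:5  d5:3  d6:0 → peak 17
K@6: d1:17  d2:16  d3:5  d4:5  d5:0  d6:3 → peak 17
Best is K@3, peak 17.

17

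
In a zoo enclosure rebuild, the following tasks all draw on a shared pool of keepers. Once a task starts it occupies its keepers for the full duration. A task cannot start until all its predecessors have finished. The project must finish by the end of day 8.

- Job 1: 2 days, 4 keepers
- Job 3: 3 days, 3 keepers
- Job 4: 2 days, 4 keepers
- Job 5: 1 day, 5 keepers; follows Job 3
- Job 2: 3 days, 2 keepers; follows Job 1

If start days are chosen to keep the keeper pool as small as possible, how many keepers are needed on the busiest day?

5

Early-start (Job 1@1, Job 3@1, Job 4@1, Job 5@4, Job 2@3) gives peak 11: d1:11  d2:11  d3:5  d4:7  d5:2  d6:0  d7:0  d8:0.
Shift Job 3→3, Job 4→6, Job 5→8.
Schedule Job 1@1, Job 3@3, Job 4@6, Job 5@8, Job 2@3: d1:4  d2:4  d3:5  d4:5  d5:5  d6:4  d7:4  d8:5 — peak 5.
Total keeper-days = 36 over 8 days ⇒ peak ≥ ⌈36/8⌉ = 5, so 5 is optimal.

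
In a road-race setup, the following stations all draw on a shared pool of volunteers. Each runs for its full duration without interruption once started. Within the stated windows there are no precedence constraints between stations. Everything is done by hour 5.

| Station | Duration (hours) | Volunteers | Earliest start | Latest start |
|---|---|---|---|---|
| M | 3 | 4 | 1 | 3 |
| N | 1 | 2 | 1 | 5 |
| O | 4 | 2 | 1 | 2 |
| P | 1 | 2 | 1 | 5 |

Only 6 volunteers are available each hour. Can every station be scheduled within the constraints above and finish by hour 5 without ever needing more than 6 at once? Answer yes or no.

Schedule M@1, N@1, O@2, P@4: h1:6  h2:6  h3:6  h4:4  h5:2 — peak 6 ≤ 6.

yes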